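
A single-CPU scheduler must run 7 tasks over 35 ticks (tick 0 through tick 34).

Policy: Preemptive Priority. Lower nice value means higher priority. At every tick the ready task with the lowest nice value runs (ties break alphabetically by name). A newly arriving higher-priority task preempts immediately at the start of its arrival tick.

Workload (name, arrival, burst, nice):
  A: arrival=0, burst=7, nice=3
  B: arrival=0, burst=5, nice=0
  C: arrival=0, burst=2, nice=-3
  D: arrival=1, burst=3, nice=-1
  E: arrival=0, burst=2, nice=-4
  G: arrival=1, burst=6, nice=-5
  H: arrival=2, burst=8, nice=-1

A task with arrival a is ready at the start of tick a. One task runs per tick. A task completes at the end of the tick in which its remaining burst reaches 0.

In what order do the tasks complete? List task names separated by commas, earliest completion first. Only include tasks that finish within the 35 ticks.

completion order = G, E, C, D, H, B, A

t=0: ready={A,B,C,E} → run E
t=1: ready={A,B,C,D,E,G} → run G
t=2: ready={A,B,C,D,E,G,H} → run G
t=3: ready={A,B,C,D,E,G,H} → run G
t=4: ready={A,B,C,D,E,G,H} → run G
t=5: ready={A,B,C,D,E,G,H} → run G
t=6: ready={A,B,C,D,E,G,H} → run G
t=7: ready={A,B,C,D,E,H} → run E
t=8: ready={A,B,C,D,H} → run C
t=9: ready={A,B,C,D,H} → run C
t=10: ready={A,B,D,H} → run D
t=11: ready={A,B,D,H} → run D
t=12: ready={A,B,D,H} → run D
t=13: ready={A,B,H} → run H
t=14: ready={A,B,H} → run H
t=15: ready={A,B,H} → run H
t=16: ready={A,B,H} → run H
t=17: ready={A,B,H} → run H
t=18: ready={A,B,H} → run H
t=19: ready={A,B,H} → run H
t=20: ready={A,B,H} → run H
t=21: ready={A,B} → run B
t=22: ready={A,B} → run B
t=23: ready={A,B} → run B
t=24: ready={A,B} → run B
t=25: ready={A,B} → run B
t=26: ready={A} → run A
t=27: ready={A} → run A
t=28: ready={A} → run A
t=29: ready={A} → run A
t=30: ready={A} → run A
t=31: ready={A} → run A
t=32: ready={A} → run A
t=33: (idle)
t=34: (idle)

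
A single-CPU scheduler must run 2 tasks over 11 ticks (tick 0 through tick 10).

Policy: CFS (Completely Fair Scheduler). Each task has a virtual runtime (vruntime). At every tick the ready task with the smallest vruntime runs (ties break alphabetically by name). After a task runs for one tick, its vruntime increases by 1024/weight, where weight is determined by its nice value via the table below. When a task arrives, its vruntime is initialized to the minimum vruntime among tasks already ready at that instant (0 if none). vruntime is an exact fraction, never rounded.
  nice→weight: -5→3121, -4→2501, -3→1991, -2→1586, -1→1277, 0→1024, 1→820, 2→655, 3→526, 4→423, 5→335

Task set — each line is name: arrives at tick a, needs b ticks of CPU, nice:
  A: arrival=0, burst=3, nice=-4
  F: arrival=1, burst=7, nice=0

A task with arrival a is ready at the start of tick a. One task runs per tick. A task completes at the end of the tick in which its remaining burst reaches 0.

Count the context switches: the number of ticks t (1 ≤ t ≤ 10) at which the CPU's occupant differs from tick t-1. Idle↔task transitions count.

t=0: vr[A=0] → run A
t=1: vr[A=1024/2501 F=1024/2501] → run A
t=2: vr[A=2048/2501 F=1024/2501] → run F
t=3: vr[A=2048/2501 F=3525/2501] → run A
t=4: vr[F=3525/2501] → run F
t=5: vr[F=6026/2501] → run F
t=6: vr[F=8527/2501] → run F
t=7: vr[F=11028/2501] → run F
t=8: vr[F=13529/2501] → run F
t=9: vr[F=16030/2501] → run F
t=10: (idle)

context switches = 4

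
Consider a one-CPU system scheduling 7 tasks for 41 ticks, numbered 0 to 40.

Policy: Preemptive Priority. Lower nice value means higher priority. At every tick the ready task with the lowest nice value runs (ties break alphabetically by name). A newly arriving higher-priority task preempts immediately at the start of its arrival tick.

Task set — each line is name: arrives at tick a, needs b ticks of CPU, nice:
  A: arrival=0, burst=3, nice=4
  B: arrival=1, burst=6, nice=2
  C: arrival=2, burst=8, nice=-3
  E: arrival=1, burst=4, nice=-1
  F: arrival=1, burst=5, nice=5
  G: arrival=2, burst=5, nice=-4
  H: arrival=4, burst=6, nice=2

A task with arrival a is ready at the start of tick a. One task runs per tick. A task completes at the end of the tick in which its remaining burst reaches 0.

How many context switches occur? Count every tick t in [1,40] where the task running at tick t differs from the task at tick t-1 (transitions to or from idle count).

context switches = 9

t=0: ready={A} → run A
t=1: ready={A,B,E,F} → run E
t=2: ready={A,B,C,E,F,G} → run G
t=3: ready={A,B,C,E,F,G} → run G
t=4: ready={A,B,C,E,F,G,H} → run G
t=5: ready={A,B,C,E,F,G,H} → run G
t=6: ready={A,B,C,E,F,G,H} → run G
t=7: ready={A,B,C,E,F,H} → run C
t=8: ready={A,B,C,E,F,H} → run C
t=9: ready={A,B,C,E,F,H} → run C
t=10: ready={A,B,C,E,F,H} → run C
t=11: ready={A,B,C,E,F,H} → run C
t=12: ready={A,B,C,E,F,H} → run C
t=13: ready={A,B,C,E,F,H} → run C
t=14: ready={A,B,C,E,F,H} → run C
t=15: ready={A,B,E,F,H} → run E
t=16: ready={A,B,E,F,H} → run E
t=17: ready={A,B,E,F,H} → run E
t=18: ready={A,B,F,H} → run B
t=19: ready={A,B,F,H} → run B
t=20: ready={A,B,F,H} → run B
t=21: ready={A,B,F,H} → run B
t=22: ready={A,B,F,H} → run B
t=23: ready={A,B,F,H} → run B
t=24: ready={A,F,H} → run H
t=25: ready={A,F,H} → run H
t=26: ready={A,F,H} → run H
t=27: ready={A,F,H} → run H
t=28: ready={A,F,H} → run H
t=29: ready={A,F,H} → run H
t=30: ready={A,F} → run A
t=31: ready={A,F} → run A
t=32: ready={F} → run F
t=33: ready={F} → run F
t=34: ready={F} → run F
t=35: ready={F} → run F
t=36: ready={F} → run F
t=37: (idle)
t=38: (idle)
t=39: (idle)
t=40: (idle)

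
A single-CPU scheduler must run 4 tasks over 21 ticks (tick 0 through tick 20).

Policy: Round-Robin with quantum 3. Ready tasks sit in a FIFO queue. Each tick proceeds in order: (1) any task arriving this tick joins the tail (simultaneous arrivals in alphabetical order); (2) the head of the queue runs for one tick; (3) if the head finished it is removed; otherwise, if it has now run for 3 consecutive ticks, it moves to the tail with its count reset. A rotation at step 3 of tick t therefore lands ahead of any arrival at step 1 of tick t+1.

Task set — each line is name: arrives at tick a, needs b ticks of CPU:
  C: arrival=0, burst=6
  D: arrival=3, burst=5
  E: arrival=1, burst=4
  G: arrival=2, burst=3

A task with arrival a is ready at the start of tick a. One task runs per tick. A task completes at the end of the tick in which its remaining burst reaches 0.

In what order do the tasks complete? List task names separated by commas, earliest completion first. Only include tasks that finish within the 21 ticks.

completion order = G, C, E, D

t=0: queue=[C] q_used=0 → run C
t=1: queue=[C,E] q_used=1 → run C
t=2: queue=[C,E,G] q_used=2 → run C
t=3: queue=[E,G,C,D] q_used=0 → run E
t=4: queue=[E,G,C,D] q_used=1 → run E
t=5: queue=[E,G,C,D] q_used=2 → run E
t=6: queue=[G,C,D,E] q_used=0 → run G
t=7: queue=[G,C,D,E] q_used=1 → run G
t=8: queue=[G,C,D,E] q_used=2 → run G
t=9: queue=[C,D,E] q_used=0 → run C
t=10: queue=[C,D,E] q_used=1 → run C
t=11: queue=[C,D,E] q_used=2 → run C
t=12: queue=[D,E] q_used=0 → run D
t=13: queue=[D,E] q_used=1 → run D
t=14: queue=[D,E] q_used=2 → run D
t=15: queue=[E,D] q_used=0 → run E
t=16: queue=[D] q_used=0 → run D
t=17: queue=[D] q_used=1 → run D
t=18: (idle)
t=19: (idle)
t=20: (idle)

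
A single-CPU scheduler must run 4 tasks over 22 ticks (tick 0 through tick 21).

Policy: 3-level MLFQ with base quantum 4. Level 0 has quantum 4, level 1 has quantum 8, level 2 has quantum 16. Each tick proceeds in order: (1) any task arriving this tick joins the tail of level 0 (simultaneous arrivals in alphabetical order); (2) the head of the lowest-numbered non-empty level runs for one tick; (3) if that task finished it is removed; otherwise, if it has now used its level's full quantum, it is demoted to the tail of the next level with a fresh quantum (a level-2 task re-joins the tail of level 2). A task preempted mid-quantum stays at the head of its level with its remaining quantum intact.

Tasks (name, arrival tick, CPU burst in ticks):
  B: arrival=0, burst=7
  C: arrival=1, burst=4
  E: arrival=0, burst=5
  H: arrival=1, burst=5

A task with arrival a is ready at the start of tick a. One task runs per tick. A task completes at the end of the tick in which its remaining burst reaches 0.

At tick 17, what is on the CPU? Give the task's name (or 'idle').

running at tick 17 = B

t=0: L0/L1/L2 = BE/-/- → run B
t=1: L0/L1/L2 = BECH/-/- → run B
t=2: L0/L1/L2 = BECH/-/- → run B
t=3: L0/L1/L2 = BECH/-/- → run B
t=4: L0/L1/L2 = ECH/B/- → run E
t=5: L0/L1/L2 = ECH/B/- → run E
t=6: L0/L1/L2 = ECH/B/- → run E
t=7: L0/L1/L2 = ECH/B/- → run E
t=8: L0/L1/L2 = CH/BE/- → run C
t=9: L0/L1/L2 = CH/BE/- → run C
t=10: L0/L1/L2 = CH/BE/- → run C
t=11: L0/L1/L2 = CH/BE/- → run C
t=12: L0/L1/L2 = H/BE/- → run H
t=13: L0/L1/L2 = H/BE/- → run H
t=14: L0/L1/L2 = H/BE/- → run H
t=15: L0/L1/L2 = H/BE/- → run H
t=16: L0/L1/L2 = -/BEH/- → run B
t=17: L0/L1/L2 = -/BEH/- → run B
t=18: L0/L1/L2 = -/BEH/- → run B
t=19: L0/L1/L2 = -/EH/- → run E
t=20: L0/L1/L2 = -/H/- → run H
t=21: (idle)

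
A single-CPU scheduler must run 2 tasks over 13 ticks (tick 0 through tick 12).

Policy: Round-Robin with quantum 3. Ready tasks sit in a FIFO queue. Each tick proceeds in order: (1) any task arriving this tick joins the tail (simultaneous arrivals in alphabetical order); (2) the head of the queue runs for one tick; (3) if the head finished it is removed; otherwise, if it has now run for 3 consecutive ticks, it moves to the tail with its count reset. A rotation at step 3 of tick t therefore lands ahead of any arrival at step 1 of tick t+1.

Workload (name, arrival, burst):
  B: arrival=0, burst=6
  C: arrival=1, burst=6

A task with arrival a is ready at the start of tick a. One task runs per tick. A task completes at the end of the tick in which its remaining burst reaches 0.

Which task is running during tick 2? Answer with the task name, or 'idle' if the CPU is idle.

t=0: queue=[B] q_used=0 → run B
t=1: queue=[B,C] q_used=1 → run B
t=2: queue=[B,C] q_used=2 → run B
t=3: queue=[C,B] q_used=0 → run C
t=4: queue=[C,B] q_used=1 → run C
t=5: queue=[C,B] q_used=2 → run C
t=6: queue=[B,C] q_used=0 → run B
t=7: queue=[B,C] q_used=1 → run B
t=8: queue=[B,C] q_used=2 → run B
t=9: queue=[C] q_used=0 → run C
t=10: queue=[C] q_used=1 → run C
t=11: queue=[C] q_used=2 → run C
t=12: (idle)

running at tick 2 = B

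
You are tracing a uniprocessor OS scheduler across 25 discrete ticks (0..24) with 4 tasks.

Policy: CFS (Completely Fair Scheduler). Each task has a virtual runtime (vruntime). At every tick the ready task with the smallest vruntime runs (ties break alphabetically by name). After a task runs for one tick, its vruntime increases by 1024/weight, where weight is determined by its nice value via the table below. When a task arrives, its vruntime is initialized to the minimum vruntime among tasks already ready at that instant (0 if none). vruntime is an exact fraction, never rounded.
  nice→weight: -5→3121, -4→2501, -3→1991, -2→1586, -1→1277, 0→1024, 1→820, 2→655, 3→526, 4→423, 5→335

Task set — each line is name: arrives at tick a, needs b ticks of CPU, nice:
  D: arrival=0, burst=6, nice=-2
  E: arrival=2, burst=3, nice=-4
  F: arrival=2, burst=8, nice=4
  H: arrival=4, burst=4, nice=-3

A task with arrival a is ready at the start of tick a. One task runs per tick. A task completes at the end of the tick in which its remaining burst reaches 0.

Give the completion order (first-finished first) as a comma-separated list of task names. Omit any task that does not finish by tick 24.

t=0: vr[D=0] → run D
t=1: vr[D=512/793] → run D
t=2: vr[D=1024/793 E=1024/793 F=1024/793] → run D
t=3: vr[D=1536/793 E=1024/793 F=1024/793] → run E
t=4: vr[D=1536/793 E=55296/32513 F=1024/793 H=1024/793] → run F
t=5: vr[D=1536/793 E=55296/32513 F=1245184/335439 H=1024/793] → run H
t=6: vr[D=1536/793 E=55296/32513 F=1245184/335439 H=2850816/1578863] → run E
t=7: vr[D=1536/793 E=68608/32513 F=1245184/335439 H=2850816/1578863] → run H
t=8: vr[D=1536/793 E=68608/32513 F=1245184/335439 H=3662848/1578863] → run D
t=9: vr[D=2048/793 E=68608/32513 F=1245184/335439 H=3662848/1578863] → run E
t=10: vr[D=2048/793 F=1245184/335439 H=3662848/1578863] → run H
t=11: vr[D=2048/793 F=1245184/335439 H=4474880/1578863] → run D
t=12: vr[D=2560/793 F=1245184/335439 H=4474880/1578863] → run H
t=13: vr[D=2560/793 F=1245184/335439] → run D
t=14: vr[F=1245184/335439] → run F
t=15: vr[F=2057216/335439] → run F
t=16: vr[F=956416/111813] → run F
t=17: vr[F=3681280/335439] → run F
t=18: vr[F=4493312/335439] → run F
t=19: vr[F=1768448/111813] → run F
t=20: vr[F=6117376/335439] → run F
t=21: (idle)
t=22: (idle)
t=23: (idle)
t=24: (idle)

completion order = E, H, D, F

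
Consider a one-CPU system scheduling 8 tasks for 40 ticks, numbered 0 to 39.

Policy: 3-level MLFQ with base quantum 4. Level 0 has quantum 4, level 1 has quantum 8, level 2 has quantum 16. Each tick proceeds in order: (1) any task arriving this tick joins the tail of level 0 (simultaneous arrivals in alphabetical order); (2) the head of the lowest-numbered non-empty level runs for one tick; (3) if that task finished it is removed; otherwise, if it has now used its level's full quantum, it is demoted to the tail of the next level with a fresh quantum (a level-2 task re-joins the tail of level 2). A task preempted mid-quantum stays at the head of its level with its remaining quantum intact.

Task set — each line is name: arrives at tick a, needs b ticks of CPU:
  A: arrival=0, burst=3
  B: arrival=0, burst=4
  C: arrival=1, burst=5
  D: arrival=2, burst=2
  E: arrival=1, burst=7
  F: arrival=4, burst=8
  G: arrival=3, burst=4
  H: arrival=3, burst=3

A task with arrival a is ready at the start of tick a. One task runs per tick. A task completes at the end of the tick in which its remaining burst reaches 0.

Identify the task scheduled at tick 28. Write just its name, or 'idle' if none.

running at tick 28 = C

t=0: L0/L1/L2 = AB/-/- → run A
t=1: L0/L1/L2 = ABCE/-/- → run A
t=2: L0/L1/L2 = ABCED/-/- → run A
t=3: L0/L1/L2 = BCEDGH/-/- → run B
t=4: L0/L1/L2 = BCEDGHF/-/- → run B
t=5: L0/L1/L2 = BCEDGHF/-/- → run B
t=6: L0/L1/L2 = BCEDGHF/-/- → run B
t=7: L0/L1/L2 = CEDGHF/-/- → run C
t=8: L0/L1/L2 = CEDGHF/-/- → run C
t=9: L0/L1/L2 = CEDGHF/-/- → run C
t=10: L0/L1/L2 = CEDGHF/-/- → run C
t=11: L0/L1/L2 = EDGHF/C/- → run E
t=12: L0/L1/L2 = EDGHF/C/- → run E
t=13: L0/L1/L2 = EDGHF/C/- → run E
t=14: L0/L1/L2 = EDGHF/C/- → run E
t=15: L0/L1/L2 = DGHF/CE/- → run D
t=16: L0/L1/L2 = DGHF/CE/- → run D
t=17: L0/L1/L2 = GHF/CE/- → run G
t=18: L0/L1/L2 = GHF/CE/- → run G
t=19: L0/L1/L2 = GHF/CE/- → run G
t=20: L0/L1/L2 = GHF/CE/- → run G
t=21: L0/L1/L2 = HF/CE/- → run H
t=22: L0/L1/L2 = HF/CE/- → run H
t=23: L0/L1/L2 = HF/CE/- → run H
t=24: L0/L1/L2 = F/CE/- → run F
t=25: L0/L1/L2 = F/CE/- → run F
t=26: L0/L1/L2 = F/CE/- → run F
t=27: L0/L1/L2 = F/CE/- → run F
t=28: L0/L1/L2 = -/CEF/- → run C
t=29: L0/L1/L2 = -/EF/- → run E
t=30: L0/L1/L2 = -/EF/- → run E
t=31: L0/L1/L2 = -/EF/- → run E
t=32: L0/L1/L2 = -/F/- → run F
t=33: L0/L1/L2 = -/F/- → run F
t=34: L0/L1/L2 = -/F/- → run F
t=35: L0/L1/L2 = -/F/- → run F
t=36: (idle)
t=37: (idle)
t=38: (idle)
t=39: (idle)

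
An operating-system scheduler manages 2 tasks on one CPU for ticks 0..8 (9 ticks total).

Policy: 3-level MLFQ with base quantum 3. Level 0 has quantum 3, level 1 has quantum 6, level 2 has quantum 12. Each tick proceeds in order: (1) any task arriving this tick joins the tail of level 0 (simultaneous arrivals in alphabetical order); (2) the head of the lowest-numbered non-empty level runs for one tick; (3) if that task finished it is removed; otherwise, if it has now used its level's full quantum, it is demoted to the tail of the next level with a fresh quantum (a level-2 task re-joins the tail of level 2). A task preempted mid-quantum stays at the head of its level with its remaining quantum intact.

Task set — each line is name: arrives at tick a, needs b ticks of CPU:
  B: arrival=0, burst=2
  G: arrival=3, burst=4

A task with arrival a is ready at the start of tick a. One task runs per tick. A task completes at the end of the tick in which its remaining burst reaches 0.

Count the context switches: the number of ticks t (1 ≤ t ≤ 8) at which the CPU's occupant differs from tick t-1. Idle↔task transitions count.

t=0: L0/L1/L2 = B/-/- → run B
t=1: L0/L1/L2 = B/-/- → run B
t=2: (idle)
t=3: L0/L1/L2 = G/-/- → run G
t=4: L0/L1/L2 = G/-/- → run G
t=5: L0/L1/L2 = G/-/- → run G
t=6: L0/L1/L2 = -/G/- → run G
t=7: (idle)
t=8: (idle)

context switches = 3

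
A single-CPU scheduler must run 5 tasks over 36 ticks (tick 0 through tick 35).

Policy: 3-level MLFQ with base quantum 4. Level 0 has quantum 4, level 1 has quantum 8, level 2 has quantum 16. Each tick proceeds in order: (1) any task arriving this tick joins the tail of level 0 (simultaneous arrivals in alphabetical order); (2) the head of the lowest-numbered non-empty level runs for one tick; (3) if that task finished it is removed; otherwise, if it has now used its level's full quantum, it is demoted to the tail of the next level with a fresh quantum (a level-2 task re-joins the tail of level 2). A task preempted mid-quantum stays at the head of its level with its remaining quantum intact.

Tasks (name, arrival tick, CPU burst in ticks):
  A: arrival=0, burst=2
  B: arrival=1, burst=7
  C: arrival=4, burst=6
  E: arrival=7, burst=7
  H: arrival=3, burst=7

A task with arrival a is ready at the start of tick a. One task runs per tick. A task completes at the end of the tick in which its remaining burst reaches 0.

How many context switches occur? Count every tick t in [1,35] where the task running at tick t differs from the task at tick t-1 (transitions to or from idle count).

t=0: L0/L1/L2 = A/-/- → run A
t=1: L0/L1/L2 = AB/-/- → run A
t=2: L0/L1/L2 = B/-/- → run B
t=3: L0/L1/L2 = BH/-/- → run B
t=4: L0/L1/L2 = BHC/-/- → run B
t=5: L0/L1/L2 = BHC/-/- → run B
t=6: L0/L1/L2 = HC/B/- → run H
t=7: L0/L1/L2 = HCE/B/- → run H
t=8: L0/L1/L2 = HCE/B/- → run H
t=9: L0/L1/L2 = HCE/B/- → run H
t=10: L0/L1/L2 = CE/BH/- → run C
t=11: L0/L1/L2 = CE/BH/- → run C
t=12: L0/L1/L2 = CE/BH/- → run C
t=13: L0/L1/L2 = CE/BH/- → run C
t=14: L0/L1/L2 = E/BHC/- → run E
t=15: L0/L1/L2 = E/BHC/- → run E
t=16: L0/L1/L2 = E/BHC/- → run E
t=17: L0/L1/L2 = E/BHC/- → run E
t=18: L0/L1/L2 = -/BHCE/- → run B
t=19: L0/L1/L2 = -/BHCE/- → run B
t=20: L0/L1/L2 = -/BHCE/- → run B
t=21: L0/L1/L2 = -/HCE/- → run H
t=22: L0/L1/L2 = -/HCE/- → run H
t=23: L0/L1/L2 = -/HCE/- → run H
t=24: L0/L1/L2 = -/CE/- → run C
t=25: L0/L1/L2 = -/CE/- → run C
t=26: L0/L1/L2 = -/E/- → run E
t=27: L0/L1/L2 = -/E/- → run E
t=28: L0/L1/L2 = -/E/- → run E
t=29: (idle)
t=30: (idle)
t=31: (idle)
t=32: (idle)
t=33: (idle)
t=34: (idle)
t=35: (idle)

context switches = 9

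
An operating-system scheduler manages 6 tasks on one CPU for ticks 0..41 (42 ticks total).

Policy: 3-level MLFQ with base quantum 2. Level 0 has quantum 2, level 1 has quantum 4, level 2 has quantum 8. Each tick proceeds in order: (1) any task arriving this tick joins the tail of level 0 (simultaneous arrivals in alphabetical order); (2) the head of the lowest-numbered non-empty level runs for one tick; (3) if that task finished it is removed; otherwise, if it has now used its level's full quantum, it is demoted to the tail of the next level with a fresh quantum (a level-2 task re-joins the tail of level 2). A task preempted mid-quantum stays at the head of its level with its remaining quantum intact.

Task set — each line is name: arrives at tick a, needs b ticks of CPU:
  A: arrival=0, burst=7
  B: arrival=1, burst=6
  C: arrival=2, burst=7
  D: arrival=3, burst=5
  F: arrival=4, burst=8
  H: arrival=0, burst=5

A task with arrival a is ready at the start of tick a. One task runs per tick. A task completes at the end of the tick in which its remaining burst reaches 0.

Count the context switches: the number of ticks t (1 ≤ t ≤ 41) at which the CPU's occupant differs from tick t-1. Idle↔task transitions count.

t=0: L0/L1/L2 = AH/-/- → run A
t=1: L0/L1/L2 = AHB/-/- → run A
t=2: L0/L1/L2 = HBC/A/- → run H
t=3: L0/L1/L2 = HBCD/A/- → run H
t=4: L0/L1/L2 = BCDF/AH/- → run B
t=5: L0/L1/L2 = BCDF/AH/- → run B
t=6: L0/L1/L2 = CDF/AHB/- → run C
t=7: L0/L1/L2 = CDF/AHB/- → run C
t=8: L0/L1/L2 = DF/AHBC/- → run D
t=9: L0/L1/L2 = DF/AHBC/- → run D
t=10: L0/L1/L2 = F/AHBCD/- → run F
t=11: L0/L1/L2 = F/AHBCD/- → run F
t=12: L0/L1/L2 = -/AHBCDF/- → run A
t=13: L0/L1/L2 = -/AHBCDF/- → run A
t=14: L0/L1/L2 = -/AHBCDF/- → run A
t=15: L0/L1/L2 = -/AHBCDF/- → run A
t=16: L0/L1/L2 = -/HBCDF/A → run H
t=17: L0/L1/L2 = -/HBCDF/A → run H
t=18: L0/L1/L2 = -/HBCDF/A → run H
t=19: L0/L1/L2 = -/BCDF/A → run B
t=20: L0/L1/L2 = -/BCDF/A → run B
t=21: L0/L1/L2 = -/BCDF/A → run B
t=22: L0/L1/L2 = -/BCDF/A → run B
t=23: L0/L1/L2 = -/CDF/A → run C
t=24: L0/L1/L2 = -/CDF/A → run C
t=25: L0/L1/L2 = -/CDF/A → run C
t=26: L0/L1/L2 = -/CDF/A → run C
t=27: L0/L1/L2 = -/DF/AC → run D
t=28: L0/L1/L2 = -/DF/AC → run D
t=29: L0/L1/L2 = -/DF/AC → run D
t=30: L0/L1/L2 = -/F/AC → run F
t=31: L0/L1/L2 = -/F/AC → run F
t=32: L0/L1/L2 = -/F/AC → run F
t=33: L0/L1/L2 = -/F/AC → run F
t=34: L0/L1/L2 = -/-/ACF → run A
t=35: L0/L1/L2 = -/-/CF → run C
t=36: L0/L1/L2 = -/-/F → run F
t=37: L0/L1/L2 = -/-/F → run F
t=38: (idle)
t=39: (idle)
t=40: (idle)
t=41: (idle)

context switches = 15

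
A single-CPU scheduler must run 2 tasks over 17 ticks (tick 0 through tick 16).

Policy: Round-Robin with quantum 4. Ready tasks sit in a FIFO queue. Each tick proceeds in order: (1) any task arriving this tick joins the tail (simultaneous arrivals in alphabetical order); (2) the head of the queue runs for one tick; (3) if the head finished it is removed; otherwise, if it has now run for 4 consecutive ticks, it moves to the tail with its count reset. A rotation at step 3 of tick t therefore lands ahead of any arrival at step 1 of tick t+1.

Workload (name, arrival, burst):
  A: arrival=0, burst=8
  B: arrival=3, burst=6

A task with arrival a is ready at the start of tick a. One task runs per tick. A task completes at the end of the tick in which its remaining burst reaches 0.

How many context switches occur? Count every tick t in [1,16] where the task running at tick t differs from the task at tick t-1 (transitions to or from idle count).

t=0: queue=[A] q_used=0 → run A
t=1: queue=[A] q_used=1 → run A
t=2: queue=[A] q_used=2 → run A
t=3: queue=[A,B] q_used=3 → run A
t=4: queue=[B,A] q_used=0 → run B
t=5: queue=[B,A] q_used=1 → run B
t=6: queue=[B,A] q_used=2 → run B
t=7: queue=[B,A] q_used=3 → run B
t=8: queue=[A,B] q_used=0 → run A
t=9: queue=[A,B] q_used=1 → run A
t=10: queue=[A,B] q_used=2 → run A
t=11: queue=[A,B] q_used=3 → run A
t=12: queue=[B] q_used=0 → run B
t=13: queue=[B] q_used=1 → run B
t=14: (idle)
t=15: (idle)
t=16: (idle)

context switches = 4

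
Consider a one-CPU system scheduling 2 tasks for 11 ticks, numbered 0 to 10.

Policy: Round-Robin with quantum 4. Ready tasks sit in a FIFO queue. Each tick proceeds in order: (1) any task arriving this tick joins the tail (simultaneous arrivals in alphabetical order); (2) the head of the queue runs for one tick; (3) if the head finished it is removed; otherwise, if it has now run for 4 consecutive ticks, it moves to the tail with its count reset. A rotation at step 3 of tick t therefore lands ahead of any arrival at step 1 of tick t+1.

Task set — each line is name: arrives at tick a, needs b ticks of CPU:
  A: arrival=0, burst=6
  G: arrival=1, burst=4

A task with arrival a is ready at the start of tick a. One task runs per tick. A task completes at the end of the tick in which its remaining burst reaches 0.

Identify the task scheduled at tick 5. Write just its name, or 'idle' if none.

running at tick 5 = G

t=0: queue=[A] q_used=0 → run A
t=1: queue=[A,G] q_used=1 → run A
t=2: queue=[A,G] q_used=2 → run A
t=3: queue=[A,G] q_used=3 → run A
t=4: queue=[G,A] q_used=0 → run G
t=5: queue=[G,A] q_used=1 → run G
t=6: queue=[G,A] q_used=2 → run G
t=7: queue=[G,A] q_used=3 → run G
t=8: queue=[A] q_used=0 → run A
t=9: queue=[A] q_used=1 → run A
t=10: (idle)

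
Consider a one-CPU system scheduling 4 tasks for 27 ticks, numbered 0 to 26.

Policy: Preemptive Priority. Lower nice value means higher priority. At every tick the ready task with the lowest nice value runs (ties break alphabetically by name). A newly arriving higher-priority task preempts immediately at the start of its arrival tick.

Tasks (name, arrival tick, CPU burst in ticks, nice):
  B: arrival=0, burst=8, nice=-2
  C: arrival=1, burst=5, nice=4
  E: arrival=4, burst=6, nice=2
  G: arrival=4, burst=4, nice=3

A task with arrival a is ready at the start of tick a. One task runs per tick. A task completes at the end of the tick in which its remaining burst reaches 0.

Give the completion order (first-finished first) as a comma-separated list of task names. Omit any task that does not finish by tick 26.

t=0: ready={B} → run B
t=1: ready={B,C} → run B
t=2: ready={B,C} → run B
t=3: ready={B,C} → run B
t=4: ready={B,C,E,G} → run B
t=5: ready={B,C,E,G} → run B
t=6: ready={B,C,E,G} → run B
t=7: ready={B,C,E,G} → run B
t=8: ready={C,E,G} → run E
t=9: ready={C,E,G} → run E
t=10: ready={C,E,G} → run E
t=11: ready={C,E,G} → run E
t=12: ready={C,E,G} → run E
t=13: ready={C,E,G} → run E
t=14: ready={C,G} → run G
t=15: ready={C,G} → run G
t=16: ready={C,G} → run G
t=17: ready={C,G} → run G
t=18: ready={C} → run C
t=19: ready={C} → run C
t=20: ready={C} → run C
t=21: ready={C} → run C
t=22: ready={C} → run C
t=23: (idle)
t=24: (idle)
t=25: (idle)
t=26: (idle)

completion order = B, E, G, C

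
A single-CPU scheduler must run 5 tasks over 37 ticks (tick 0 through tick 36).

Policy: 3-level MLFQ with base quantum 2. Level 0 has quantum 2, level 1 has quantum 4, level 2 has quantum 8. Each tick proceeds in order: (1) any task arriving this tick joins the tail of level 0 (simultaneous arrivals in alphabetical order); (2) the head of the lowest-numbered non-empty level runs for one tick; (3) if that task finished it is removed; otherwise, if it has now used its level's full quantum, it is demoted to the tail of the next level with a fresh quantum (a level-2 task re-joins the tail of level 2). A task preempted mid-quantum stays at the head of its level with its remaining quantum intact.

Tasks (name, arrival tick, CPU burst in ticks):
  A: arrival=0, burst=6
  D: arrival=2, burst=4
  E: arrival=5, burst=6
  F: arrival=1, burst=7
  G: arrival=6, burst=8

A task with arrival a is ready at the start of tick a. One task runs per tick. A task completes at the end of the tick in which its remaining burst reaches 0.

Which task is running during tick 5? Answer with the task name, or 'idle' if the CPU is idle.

running at tick 5 = D

t=0: L0/L1/L2 = A/-/- → run A
t=1: L0/L1/L2 = AF/-/- → run A
t=2: L0/L1/L2 = FD/A/- → run F
t=3: L0/L1/L2 = FD/A/- → run F
t=4: L0/L1/L2 = D/AF/- → run D
t=5: L0/L1/L2 = DE/AF/- → run D
t=6: L0/L1/L2 = EG/AFD/- → run E
t=7: L0/L1/L2 = EG/AFD/- → run E
t=8: L0/L1/L2 = G/AFDE/- → run G
t=9: L0/L1/L2 = G/AFDE/- → run G
t=10: L0/L1/L2 = -/AFDEG/- → run A
t=11: L0/L1/L2 = -/AFDEG/- → run A
t=12: L0/L1/L2 = -/AFDEG/- → run A
t=13: L0/L1/L2 = -/AFDEG/- → run A
t=14: L0/L1/L2 = -/FDEG/- → run F
t=15: L0/L1/L2 = -/FDEG/- → run F
t=16: L0/L1/L2 = -/FDEG/- → run F
t=17: L0/L1/L2 = -/FDEG/- → run F
t=18: L0/L1/L2 = -/DEG/F → run D
t=19: L0/L1/L2 = -/DEG/F → run D
t=20: L0/L1/L2 = -/EG/F → run E
t=21: L0/L1/L2 = -/EG/F → run E
t=22: L0/L1/L2 = -/EG/F → run E
t=23: L0/L1/L2 = -/EG/F → run E
t=24: L0/L1/L2 = -/G/F → run G
t=25: L0/L1/L2 = -/G/F → run G
t=26: L0/L1/L2 = -/G/F → run G
t=27: L0/L1/L2 = -/G/F → run G
t=28: L0/L1/L2 = -/-/FG → run F
t=29: L0/L1/L2 = -/-/G → run G
t=30: L0/L1/L2 = -/-/G → run G
t=31: (idle)
t=32: (idle)
t=33: (idle)
t=34: (idle)
t=35: (idle)
t=36: (idle)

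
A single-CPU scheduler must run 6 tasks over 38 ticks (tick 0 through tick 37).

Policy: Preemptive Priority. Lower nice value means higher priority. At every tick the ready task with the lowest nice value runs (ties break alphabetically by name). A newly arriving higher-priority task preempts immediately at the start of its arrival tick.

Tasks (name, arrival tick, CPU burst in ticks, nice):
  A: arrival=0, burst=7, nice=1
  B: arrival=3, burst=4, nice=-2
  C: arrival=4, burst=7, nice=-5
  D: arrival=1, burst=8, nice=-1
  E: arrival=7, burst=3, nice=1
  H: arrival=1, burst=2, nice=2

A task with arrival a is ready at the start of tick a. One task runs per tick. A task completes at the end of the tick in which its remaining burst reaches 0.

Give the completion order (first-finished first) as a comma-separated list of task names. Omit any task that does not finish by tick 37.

completion order = C, B, D, A, E, H

t=0: ready={A} → run A
t=1: ready={A,D,H} → run D
t=2: ready={A,D,H} → run D
t=3: ready={A,B,D,H} → run B
t=4: ready={A,B,C,D,H} → run C
t=5: ready={A,B,C,D,H} → run C
t=6: ready={A,B,C,D,H} → run C
t=7: ready={A,B,C,D,E,H} → run C
t=8: ready={A,B,C,D,E,H} → run C
t=9: ready={A,B,C,D,E,H} → run C
t=10: ready={A,B,C,D,E,H} → run C
t=11: ready={A,B,D,E,H} → run B
t=12: ready={A,B,D,E,H} → run B
t=13: ready={A,B,D,E,H} → run B
t=14: ready={A,D,E,H} → run D
t=15: ready={A,D,E,H} → run D
t=16: ready={A,D,E,H} → run D
t=17: ready={A,D,E,H} → run D
t=18: ready={A,D,E,H} → run D
t=19: ready={A,D,E,H} → run D
t=20: ready={A,E,H} → run A
t=21: ready={A,E,H} → run A
t=22: ready={A,E,H} → run A
t=23: ready={A,E,H} → run A
t=24: ready={A,E,H} → run A
t=25: ready={A,E,H} → run A
t=26: ready={E,H} → run E
t=27: ready={E,H} → run E
t=28: ready={E,H} → run E
t=29: ready={H} → run H
t=30: ready={H} → run H
t=31: (idle)
t=32: (idle)
t=33: (idle)
t=34: (idle)
t=35: (idle)
t=36: (idle)
t=37: (idle)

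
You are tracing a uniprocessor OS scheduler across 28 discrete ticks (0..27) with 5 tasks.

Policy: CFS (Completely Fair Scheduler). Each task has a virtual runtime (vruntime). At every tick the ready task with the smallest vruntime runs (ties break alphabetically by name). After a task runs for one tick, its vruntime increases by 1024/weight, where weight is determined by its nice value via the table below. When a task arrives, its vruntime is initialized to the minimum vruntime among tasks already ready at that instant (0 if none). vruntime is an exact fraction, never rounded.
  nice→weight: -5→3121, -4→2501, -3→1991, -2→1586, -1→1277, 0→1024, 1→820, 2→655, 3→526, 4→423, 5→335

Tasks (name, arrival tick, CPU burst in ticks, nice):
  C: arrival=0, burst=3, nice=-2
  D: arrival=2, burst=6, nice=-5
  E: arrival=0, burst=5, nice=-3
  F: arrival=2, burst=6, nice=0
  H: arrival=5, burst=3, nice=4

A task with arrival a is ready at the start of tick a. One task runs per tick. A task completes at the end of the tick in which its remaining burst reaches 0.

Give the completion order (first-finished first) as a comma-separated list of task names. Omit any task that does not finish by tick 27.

t=0: vr[C=0 E=0] → run C
t=1: vr[C=512/793 E=0] → run E
t=2: vr[C=512/793 D=1024/1991 E=1024/1991 F=1024/1991] → run D
t=3: vr[C=512/793 D=5234688/6213911 E=1024/1991 F=1024/1991] → run E
t=4: vr[C=512/793 D=5234688/6213911 E=2048/1991 F=1024/1991] → run F
t=5: vr[C=512/793 D=5234688/6213911 E=2048/1991 F=3015/1991 H=512/793] → run C
t=6: vr[C=1024/793 D=5234688/6213911 E=2048/1991 F=3015/1991 H=512/793] → run H
t=7: vr[C=1024/793 D=5234688/6213911 E=2048/1991 F=3015/1991 H=1028608/335439] → run D
t=8: vr[C=1024/793 D=7273472/6213911 E=2048/1991 F=3015/1991 H=1028608/335439] → run E
t=9: vr[C=1024/793 D=7273472/6213911 E=3072/1991 F=3015/1991 H=1028608/335439] → run D
t=10: vr[C=1024/793 D=9312256/6213911 E=3072/1991 F=3015/1991 H=1028608/335439] → run C
t=11: vr[D=9312256/6213911 E=3072/1991 F=3015/1991 H=1028608/335439] → run D
t=12: vr[D=11351040/6213911 E=3072/1991 F=3015/1991 H=1028608/335439] → run F
t=13: vr[D=11351040/6213911 E=3072/1991 F=5006/1991 H=1028608/335439] → run E
t=14: vr[D=11351040/6213911 E=4096/1991 F=5006/1991 H=1028608/335439] → run D
t=15: vr[D=13389824/6213911 E=4096/1991 F=5006/1991 H=1028608/335439] → run E
t=16: vr[D=13389824/6213911 F=5006/1991 H=1028608/335439] → run D
t=17: vr[F=5006/1991 H=1028608/335439] → run F
t=18: vr[F=6997/1991 H=1028608/335439] → run H
t=19: vr[F=6997/1991 H=1840640/335439] → run F
t=20: vr[F=8988/1991 H=1840640/335439] → run F
t=21: vr[F=10979/1991 H=1840640/335439] → run H
t=22: vr[F=10979/1991] → run F
t=23: (idle)
t=24: (idle)
t=25: (idle)
t=26: (idle)
t=27: (idle)

completion order = C, E, D, H, F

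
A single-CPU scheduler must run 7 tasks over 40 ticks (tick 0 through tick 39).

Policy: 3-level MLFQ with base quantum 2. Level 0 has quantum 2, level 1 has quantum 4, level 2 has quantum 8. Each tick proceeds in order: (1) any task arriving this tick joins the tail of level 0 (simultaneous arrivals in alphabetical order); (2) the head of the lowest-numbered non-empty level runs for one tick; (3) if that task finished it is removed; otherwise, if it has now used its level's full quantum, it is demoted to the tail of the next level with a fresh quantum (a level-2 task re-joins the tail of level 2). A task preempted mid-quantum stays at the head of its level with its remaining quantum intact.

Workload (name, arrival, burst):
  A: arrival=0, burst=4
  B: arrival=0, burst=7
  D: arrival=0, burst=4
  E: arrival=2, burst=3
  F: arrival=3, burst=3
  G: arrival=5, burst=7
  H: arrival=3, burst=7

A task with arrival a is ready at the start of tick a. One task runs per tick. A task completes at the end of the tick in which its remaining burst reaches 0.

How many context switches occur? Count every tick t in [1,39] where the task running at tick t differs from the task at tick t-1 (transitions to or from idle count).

t=0: L0/L1/L2 = ABD/-/- → run A
t=1: L0/L1/L2 = ABD/-/- → run A
t=2: L0/L1/L2 = BDE/A/- → run B
t=3: L0/L1/L2 = BDEFH/A/- → run B
t=4: L0/L1/L2 = DEFH/AB/- → run D
t=5: L0/L1/L2 = DEFHG/AB/- → run D
t=6: L0/L1/L2 = EFHG/ABD/- → run E
t=7: L0/L1/L2 = EFHG/ABD/- → run E
t=8: L0/L1/L2 = FHG/ABDE/- → run F
t=9: L0/L1/L2 = FHG/ABDE/- → run F
t=10: L0/L1/L2 = HG/ABDEF/- → run H
t=11: L0/L1/L2 = HG/ABDEF/- → run H
t=12: L0/L1/L2 = G/ABDEFH/- → run G
t=13: L0/L1/L2 = G/ABDEFH/- → run G
t=14: L0/L1/L2 = -/ABDEFHG/- → run A
t=15: L0/L1/L2 = -/ABDEFHG/- → run A
t=16: L0/L1/L2 = -/BDEFHG/- → run B
t=17: L0/L1/L2 = -/BDEFHG/- → run B
t=18: L0/L1/L2 = -/BDEFHG/- → run B
t=19: L0/L1/L2 = -/BDEFHG/- → run B
t=20: L0/L1/L2 = -/DEFHG/B → run D
t=21: L0/L1/L2 = -/DEFHG/B → run D
t=22: L0/L1/L2 = -/EFHG/B → run E
t=23: L0/L1/L2 = -/FHG/B → run F
t=24: L0/L1/L2 = -/HG/B → run H
t=25: L0/L1/L2 = -/HG/B → run H
t=26: L0/L1/L2 = -/HG/B → run H
t=27: L0/L1/L2 = -/HG/B → run H
t=28: L0/L1/L2 = -/G/BH → run G
t=29: L0/L1/L2 = -/G/BH → run G
t=30: L0/L1/L2 = -/G/BH → run G
t=31: L0/L1/L2 = -/G/BH → run G
t=32: L0/L1/L2 = -/-/BHG → run B
t=33: L0/L1/L2 = -/-/HG → run H
t=34: L0/L1/L2 = -/-/G → run G
t=35: (idle)
t=36: (idle)
t=37: (idle)
t=38: (idle)
t=39: (idle)

context switches = 17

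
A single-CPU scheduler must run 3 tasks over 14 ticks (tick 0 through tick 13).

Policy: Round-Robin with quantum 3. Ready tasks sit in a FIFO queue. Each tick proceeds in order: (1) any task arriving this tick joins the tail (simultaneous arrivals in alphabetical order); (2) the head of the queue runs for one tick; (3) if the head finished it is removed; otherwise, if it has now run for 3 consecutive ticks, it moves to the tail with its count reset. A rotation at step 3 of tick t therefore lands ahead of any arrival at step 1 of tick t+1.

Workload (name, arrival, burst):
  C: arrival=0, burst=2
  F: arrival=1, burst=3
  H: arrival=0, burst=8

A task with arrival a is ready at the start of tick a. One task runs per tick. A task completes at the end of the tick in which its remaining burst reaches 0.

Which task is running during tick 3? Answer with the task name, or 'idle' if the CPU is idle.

t=0: queue=[C,H] q_used=0 → run C
t=1: queue=[C,H,F] q_used=1 → run C
t=2: queue=[H,F] q_used=0 → run H
t=3: queue=[H,F] q_used=1 → run H
t=4: queue=[H,F] q_used=2 → run H
t=5: queue=[F,H] q_used=0 → run F
t=6: queue=[F,H] q_used=1 → run F
t=7: queue=[F,H] q_used=2 → run F
t=8: queue=[H] q_used=0 → run H
t=9: queue=[H] q_used=1 → run H
t=10: queue=[H] q_used=2 → run H
t=11: queue=[H] q_used=0 → run H
t=12: queue=[H] q_used=1 → run H
t=13: (idle)

running at tick 3 = H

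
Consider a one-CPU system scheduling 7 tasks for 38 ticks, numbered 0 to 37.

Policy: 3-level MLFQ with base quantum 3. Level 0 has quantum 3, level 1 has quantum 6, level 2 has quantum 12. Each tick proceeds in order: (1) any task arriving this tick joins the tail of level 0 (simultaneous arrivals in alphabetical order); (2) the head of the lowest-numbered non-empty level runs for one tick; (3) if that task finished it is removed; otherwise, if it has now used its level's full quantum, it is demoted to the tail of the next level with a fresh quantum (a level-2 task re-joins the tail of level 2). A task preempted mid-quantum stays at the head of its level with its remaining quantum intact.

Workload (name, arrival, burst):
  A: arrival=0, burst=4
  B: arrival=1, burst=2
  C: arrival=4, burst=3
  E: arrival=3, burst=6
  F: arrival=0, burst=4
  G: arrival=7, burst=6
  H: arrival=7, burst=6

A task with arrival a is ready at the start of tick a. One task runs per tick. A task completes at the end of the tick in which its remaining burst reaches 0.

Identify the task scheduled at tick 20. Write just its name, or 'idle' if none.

running at tick 20 = A

t=0: L0/L1/L2 = AF/-/- → run A
t=1: L0/L1/L2 = AFB/-/- → run A
t=2: L0/L1/L2 = AFB/-/- → run A
t=3: L0/L1/L2 = FBE/A/- → run F
t=4: L0/L1/L2 = FBEC/A/- → run F
t=5: L0/L1/L2 = FBEC/A/- → run F
t=6: L0/L1/L2 = BEC/AF/- → run B
t=7: L0/L1/L2 = BECGH/AF/- → run B
t=8: L0/L1/L2 = ECGH/AF/- → run E
t=9: L0/L1/L2 = ECGH/AF/- → run E
t=10: L0/L1/L2 = ECGH/AF/- → run E
t=11: L0/L1/L2 = CGH/AFE/- → run C
t=12: L0/L1/L2 = CGH/AFE/- → run C
t=13: L0/L1/L2 = CGH/AFE/- → run C
t=14: L0/L1/L2 = GH/AFE/- → run G
t=15: L0/L1/L2 = GH/AFE/- → run G
t=16: L0/L1/L2 = GH/AFE/- → run G
t=17: L0/L1/L2 = H/AFEG/- → run H
t=18: L0/L1/L2 = H/AFEG/- → run H
t=19: L0/L1/L2 = H/AFEG/- → run H
t=20: L0/L1/L2 = -/AFEGH/- → run A
t=21: L0/L1/L2 = -/FEGH/- → run F
t=22: L0/L1/L2 = -/EGH/- → run E
t=23: L0/L1/L2 = -/EGH/- → run E
t=24: L0/L1/L2 = -/EGH/- → run E
t=25: L0/L1/L2 = -/GH/- → run G
t=26: L0/L1/L2 = -/GH/- → run G
t=27: L0/L1/L2 = -/GH/- → run G
t=28: L0/L1/L2 = -/H/- → run H
t=29: L0/L1/L2 = -/H/- → run H
t=30: L0/L1/L2 = -/H/- → run H
t=31: (idle)
t=32: (idle)
t=33: (idle)
t=34: (idle)
t=35: (idle)
t=36: (idle)
t=37: (idle)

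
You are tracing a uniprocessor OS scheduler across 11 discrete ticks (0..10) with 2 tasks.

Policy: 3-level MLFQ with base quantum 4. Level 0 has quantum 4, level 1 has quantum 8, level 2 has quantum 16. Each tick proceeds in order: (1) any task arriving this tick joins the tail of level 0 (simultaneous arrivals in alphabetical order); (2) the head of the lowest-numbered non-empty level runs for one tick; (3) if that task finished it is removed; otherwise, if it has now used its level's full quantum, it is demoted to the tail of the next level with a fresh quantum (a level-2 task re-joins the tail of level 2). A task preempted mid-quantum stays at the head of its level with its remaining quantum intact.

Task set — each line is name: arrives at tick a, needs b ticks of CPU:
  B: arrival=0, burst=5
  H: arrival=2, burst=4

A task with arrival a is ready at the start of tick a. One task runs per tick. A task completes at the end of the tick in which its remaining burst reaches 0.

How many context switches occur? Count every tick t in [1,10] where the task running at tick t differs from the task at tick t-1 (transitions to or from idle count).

context switches = 3

t=0: L0/L1/L2 = B/-/- → run B
t=1: L0/L1/L2 = B/-/- → run B
t=2: L0/L1/L2 = BH/-/- → run B
t=3: L0/L1/L2 = BH/-/- → run B
t=4: L0/L1/L2 = H/B/- → run H
t=5: L0/L1/L2 = H/B/- → run H
t=6: L0/L1/L2 = H/B/- → run H
t=7: L0/L1/L2 = H/B/- → run H
t=8: L0/L1/L2 = -/B/- → run B
t=9: (idle)
t=10: (idle)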